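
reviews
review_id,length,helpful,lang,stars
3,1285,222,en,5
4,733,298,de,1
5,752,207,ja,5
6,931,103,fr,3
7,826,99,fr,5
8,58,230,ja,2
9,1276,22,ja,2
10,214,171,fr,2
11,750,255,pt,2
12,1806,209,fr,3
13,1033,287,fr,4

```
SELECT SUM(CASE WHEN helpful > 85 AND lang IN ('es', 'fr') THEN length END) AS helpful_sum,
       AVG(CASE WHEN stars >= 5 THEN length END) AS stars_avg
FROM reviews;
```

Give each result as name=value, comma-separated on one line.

helpful_sum=4810, stars_avg=954.3333333333

[helpful_sum: helpful > 85 AND lang IN ('es', 'fr')]
review_id=3: ✗
review_id=4: ✗
review_id=5: ✗
review_id=6: ✓ → 931
review_id=7: ✓ → 826
review_id=8: ✗
review_id=9: ✗
review_id=10: ✓ → 214
review_id=11: ✗
review_id=12: ✓ → 1806
review_id=13: ✓ → 1033
helpful_sum = 931 + 826 + 214 + 1806 + 1033 = 4810
—
[stars_avg: stars >= 5]
review_id=3: ✓ → 1285
review_id=4: ✗
review_id=5: ✓ → 752
review_id=6: ✗
review_id=7: ✓ → 826
review_id=8: ✗
review_id=9: ✗
review_id=10: ✗
review_id=11: ✗
review_id=12: ✗
review_id=13: ✗
stars_avg = (1285 + 752 + 826) / 3 = 954.3333333333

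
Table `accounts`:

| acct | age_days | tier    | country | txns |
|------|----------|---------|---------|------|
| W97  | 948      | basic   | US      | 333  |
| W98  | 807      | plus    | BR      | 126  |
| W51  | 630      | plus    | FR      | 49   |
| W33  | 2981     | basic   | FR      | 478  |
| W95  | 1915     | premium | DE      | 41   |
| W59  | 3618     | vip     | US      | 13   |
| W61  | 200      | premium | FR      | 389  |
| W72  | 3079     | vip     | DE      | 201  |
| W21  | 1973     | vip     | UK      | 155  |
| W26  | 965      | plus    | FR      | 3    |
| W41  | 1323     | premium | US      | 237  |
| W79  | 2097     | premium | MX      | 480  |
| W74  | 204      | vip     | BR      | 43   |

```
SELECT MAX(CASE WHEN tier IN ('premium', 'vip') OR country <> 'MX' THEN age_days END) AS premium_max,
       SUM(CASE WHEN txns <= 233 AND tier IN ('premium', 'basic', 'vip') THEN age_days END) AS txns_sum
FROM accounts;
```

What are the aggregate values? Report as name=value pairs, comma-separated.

premium_max=3618, txns_sum=10789

[premium_max: tier IN ('premium', 'vip') OR country <> 'MX']
acct=W97: ✓ → 948
acct=W98: ✓ → 807
acct=W51: ✓ → 630
acct=W33: ✓ → 2981
acct=W95: ✓ → 1915
acct=W59: ✓ → 3618
acct=W61: ✓ → 200
acct=W72: ✓ → 3079
acct=W21: ✓ → 1973
acct=W26: ✓ → 965
acct=W41: ✓ → 1323
acct=W79: ✓ → 2097
acct=W74: ✓ → 204
premium_max = MAX(948, 807, 630, 2981, 1915, 3618, 200, 3079, 1973, 965, 1323, 2097, 204) = 3618
—
[txns_sum: txns <= 233 AND tier IN ('premium', 'basic', 'vip')]
acct=W97: ✗
acct=W98: ✗
acct=W51: ✗
acct=W33: ✗
acct=W95: ✓ → 1915
acct=W59: ✓ → 3618
acct=W61: ✗
acct=W72: ✓ → 3079
acct=W21: ✓ → 1973
acct=W26: ✗
acct=W41: ✗
acct=W79: ✗
acct=W74: ✓ → 204
txns_sum = 1915 + 3618 + 3079 + 1973 + 204 = 10789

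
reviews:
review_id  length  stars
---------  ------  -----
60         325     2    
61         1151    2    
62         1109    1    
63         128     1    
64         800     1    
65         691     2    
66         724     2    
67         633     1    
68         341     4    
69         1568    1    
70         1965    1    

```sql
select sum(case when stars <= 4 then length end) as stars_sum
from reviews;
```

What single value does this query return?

review_id=60: ✓ → 325
review_id=61: ✓ → 1151
review_id=62: ✓ → 1109
review_id=63: ✓ → 128
review_id=64: ✓ → 800
review_id=65: ✓ → 691
review_id=66: ✓ → 724
review_id=67: ✓ → 633
review_id=68: ✓ → 341
review_id=69: ✓ → 1568
review_id=70: ✓ → 1965
stars_sum = 325 + 1151 + 1109 + 128 + 800 + 691 + 724 + 633 + 341 + 1568 + 1965 = 9435

9435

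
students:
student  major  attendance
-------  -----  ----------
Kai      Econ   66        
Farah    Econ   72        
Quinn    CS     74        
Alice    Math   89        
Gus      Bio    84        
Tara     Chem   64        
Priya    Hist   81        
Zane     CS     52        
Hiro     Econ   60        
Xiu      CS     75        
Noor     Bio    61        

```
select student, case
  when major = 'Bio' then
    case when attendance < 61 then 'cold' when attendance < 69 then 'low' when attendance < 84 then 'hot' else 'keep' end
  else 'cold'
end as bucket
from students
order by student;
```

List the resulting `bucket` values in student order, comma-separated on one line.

student=Alice: major='Math' → outer ELSE → cold
student=Farah: major='Econ' → outer ELSE → cold
student=Gus: major='Bio' → inner[ELSE] → keep
student=Hiro: major='Econ' → outer ELSE → cold
student=Kai: major='Econ' → outer ELSE → cold
student=Noor: major='Bio' → inner[attendance < 69] → low
student=Priya: major='Hist' → outer ELSE → cold
student=Quinn: major='CS' → outer ELSE → cold
student=Tara: major='Chem' → outer ELSE → cold
student=Xiu: major='CS' → outer ELSE → cold
student=Zane: major='CS' → outer ELSE → cold

cold, cold, keep, cold, cold, low, cold, cold, cold, cold, cold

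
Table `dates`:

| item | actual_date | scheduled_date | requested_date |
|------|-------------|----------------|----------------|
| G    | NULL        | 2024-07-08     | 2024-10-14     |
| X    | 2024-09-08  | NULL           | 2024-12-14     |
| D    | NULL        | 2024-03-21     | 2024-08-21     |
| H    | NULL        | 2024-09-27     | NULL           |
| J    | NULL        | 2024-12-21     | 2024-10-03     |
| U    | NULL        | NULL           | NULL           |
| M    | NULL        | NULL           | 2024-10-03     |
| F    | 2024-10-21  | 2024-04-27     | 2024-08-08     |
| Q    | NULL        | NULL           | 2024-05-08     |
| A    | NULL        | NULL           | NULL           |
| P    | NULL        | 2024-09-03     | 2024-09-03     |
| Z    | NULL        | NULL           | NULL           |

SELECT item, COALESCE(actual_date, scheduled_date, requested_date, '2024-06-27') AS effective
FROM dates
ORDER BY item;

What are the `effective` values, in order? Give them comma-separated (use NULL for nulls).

2024-06-27, 2024-03-21, 2024-10-21, 2024-07-08, 2024-09-27, 2024-12-21, 2024-10-03, 2024-09-03, 2024-05-08, 2024-06-27, 2024-09-08, 2024-06-27

item=A: actual_date=NULL, scheduled_date=NULL, requested_date=NULL, → literal 2024-06-27 → 2024-06-27
item=D: actual_date=NULL, scheduled_date=2024-03-21 → 2024-03-21
item=F: actual_date=2024-10-21 → 2024-10-21
item=G: actual_date=NULL, scheduled_date=2024-07-08 → 2024-07-08
item=H: actual_date=NULL, scheduled_date=2024-09-27 → 2024-09-27
item=J: actual_date=NULL, scheduled_date=2024-12-21 → 2024-12-21
item=M: actual_date=NULL, scheduled_date=NULL, requested_date=2024-10-03 → 2024-10-03
item=P: actual_date=NULL, scheduled_date=2024-09-03 → 2024-09-03
item=Q: actual_date=NULL, scheduled_date=NULL, requested_date=2024-05-08 → 2024-05-08
item=U: actual_date=NULL, scheduled_date=NULL, requested_date=NULL, → literal 2024-06-27 → 2024-06-27
item=X: actual_date=2024-09-08 → 2024-09-08
item=Z: actual_date=NULL, scheduled_date=NULL, requested_date=NULL, → literal 2024-06-27 → 2024-06-27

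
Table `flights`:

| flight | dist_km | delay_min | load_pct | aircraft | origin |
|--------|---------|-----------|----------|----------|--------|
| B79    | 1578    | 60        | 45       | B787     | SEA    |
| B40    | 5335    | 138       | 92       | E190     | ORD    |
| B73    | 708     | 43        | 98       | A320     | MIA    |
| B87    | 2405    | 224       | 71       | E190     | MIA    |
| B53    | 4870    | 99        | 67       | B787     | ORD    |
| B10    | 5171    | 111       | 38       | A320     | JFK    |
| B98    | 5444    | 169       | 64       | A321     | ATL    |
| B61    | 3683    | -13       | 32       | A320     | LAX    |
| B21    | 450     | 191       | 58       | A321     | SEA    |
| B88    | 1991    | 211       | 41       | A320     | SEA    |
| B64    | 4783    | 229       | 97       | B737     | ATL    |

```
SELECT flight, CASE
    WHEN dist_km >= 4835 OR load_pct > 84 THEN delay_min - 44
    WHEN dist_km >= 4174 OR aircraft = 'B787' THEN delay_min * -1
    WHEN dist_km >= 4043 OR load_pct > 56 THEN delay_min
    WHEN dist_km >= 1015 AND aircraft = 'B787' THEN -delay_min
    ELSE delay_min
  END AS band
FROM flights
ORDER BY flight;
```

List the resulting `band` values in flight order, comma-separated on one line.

67, 191, 94, 55, -13, 185, -1, -60, 224, 211, 125

flight=B10: dist_km >= 4835 OR load_pct > 84 → 67
flight=B21: dist_km >= 4043 OR load_pct > 56 → 191
flight=B40: dist_km >= 4835 OR load_pct > 84 → 94
flight=B53: dist_km >= 4835 OR load_pct > 84 → 55
flight=B61: ELSE → -13
flight=B64: dist_km >= 4835 OR load_pct > 84 → 185
flight=B73: dist_km >= 4835 OR load_pct > 84 → -1
flight=B79: dist_km >= 4174 OR aircraft = 'B787' → -60
flight=B87: dist_km >= 4043 OR load_pct > 56 → 224
flight=B88: ELSE → 211
flight=B98: dist_km >= 4835 OR load_pct > 84 → 125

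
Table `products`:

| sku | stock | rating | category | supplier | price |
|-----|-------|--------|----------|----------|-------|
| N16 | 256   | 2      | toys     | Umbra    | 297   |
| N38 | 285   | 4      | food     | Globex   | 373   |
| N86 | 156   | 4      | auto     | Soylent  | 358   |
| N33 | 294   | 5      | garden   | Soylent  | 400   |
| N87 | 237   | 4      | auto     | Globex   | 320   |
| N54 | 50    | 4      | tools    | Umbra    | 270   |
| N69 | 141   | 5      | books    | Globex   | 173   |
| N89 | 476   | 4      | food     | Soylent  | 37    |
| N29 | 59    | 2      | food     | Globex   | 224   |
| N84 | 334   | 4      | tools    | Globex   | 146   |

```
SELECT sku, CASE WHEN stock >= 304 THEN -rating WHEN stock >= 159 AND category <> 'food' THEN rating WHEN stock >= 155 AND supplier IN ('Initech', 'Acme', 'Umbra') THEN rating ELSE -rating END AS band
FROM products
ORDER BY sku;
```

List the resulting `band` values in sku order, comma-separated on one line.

2, -2, 5, -4, -4, -5, -4, -4, 4, -4

sku=N16: stock >= 159 AND category <> 'food' → 2
sku=N29: ELSE → -2
sku=N33: stock >= 159 AND category <> 'food' → 5
sku=N38: ELSE → -4
sku=N54: ELSE → -4
sku=N69: ELSE → -5
sku=N84: stock >= 304 → -4
sku=N86: ELSE → -4
sku=N87: stock >= 159 AND category <> 'food' → 4
sku=N89: stock >= 304 → -4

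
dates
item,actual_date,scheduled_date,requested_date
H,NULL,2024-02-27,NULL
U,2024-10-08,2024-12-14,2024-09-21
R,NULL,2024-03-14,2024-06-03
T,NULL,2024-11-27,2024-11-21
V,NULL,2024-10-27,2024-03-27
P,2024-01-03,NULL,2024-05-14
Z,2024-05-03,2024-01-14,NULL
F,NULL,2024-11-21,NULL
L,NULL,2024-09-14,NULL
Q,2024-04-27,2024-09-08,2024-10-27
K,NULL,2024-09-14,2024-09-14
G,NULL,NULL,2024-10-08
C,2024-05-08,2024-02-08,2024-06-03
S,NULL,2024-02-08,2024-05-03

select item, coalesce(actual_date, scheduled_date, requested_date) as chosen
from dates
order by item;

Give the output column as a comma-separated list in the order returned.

item=C: actual_date=2024-05-08 → 2024-05-08
item=F: actual_date=NULL, scheduled_date=2024-11-21 → 2024-11-21
item=G: actual_date=NULL, scheduled_date=NULL, requested_date=2024-10-08 → 2024-10-08
item=H: actual_date=NULL, scheduled_date=2024-02-27 → 2024-02-27
item=K: actual_date=NULL, scheduled_date=2024-09-14 → 2024-09-14
item=L: actual_date=NULL, scheduled_date=2024-09-14 → 2024-09-14
item=P: actual_date=2024-01-03 → 2024-01-03
item=Q: actual_date=2024-04-27 → 2024-04-27
item=R: actual_date=NULL, scheduled_date=2024-03-14 → 2024-03-14
item=S: actual_date=NULL, scheduled_date=2024-02-08 → 2024-02-08
item=T: actual_date=NULL, scheduled_date=2024-11-27 → 2024-11-27
item=U: actual_date=2024-10-08 → 2024-10-08
item=V: actual_date=NULL, scheduled_date=2024-10-27 → 2024-10-27
item=Z: actual_date=2024-05-03 → 2024-05-03

2024-05-08, 2024-11-21, 2024-10-08, 2024-02-27, 2024-09-14, 2024-09-14, 2024-01-03, 2024-04-27, 2024-03-14, 2024-02-08, 2024-11-27, 2024-10-08, 2024-10-27, 2024-05-03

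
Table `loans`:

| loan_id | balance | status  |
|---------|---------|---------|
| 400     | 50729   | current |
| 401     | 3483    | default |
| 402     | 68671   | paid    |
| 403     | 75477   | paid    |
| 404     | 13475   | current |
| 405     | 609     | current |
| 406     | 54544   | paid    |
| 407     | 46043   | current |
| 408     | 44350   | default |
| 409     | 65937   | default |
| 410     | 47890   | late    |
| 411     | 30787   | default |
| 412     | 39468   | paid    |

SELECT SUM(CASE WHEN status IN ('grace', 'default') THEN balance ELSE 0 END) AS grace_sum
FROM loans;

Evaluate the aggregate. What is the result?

loan_id=400: ✗
loan_id=401: ✓ → 3483
loan_id=402: ✗
loan_id=403: ✗
loan_id=404: ✗
loan_id=405: ✗
loan_id=406: ✗
loan_id=407: ✗
loan_id=408: ✓ → 44350
loan_id=409: ✓ → 65937
loan_id=410: ✗
loan_id=411: ✓ → 30787
loan_id=412: ✗
grace_sum = 3483 + 44350 + 65937 + 30787 = 144557

144557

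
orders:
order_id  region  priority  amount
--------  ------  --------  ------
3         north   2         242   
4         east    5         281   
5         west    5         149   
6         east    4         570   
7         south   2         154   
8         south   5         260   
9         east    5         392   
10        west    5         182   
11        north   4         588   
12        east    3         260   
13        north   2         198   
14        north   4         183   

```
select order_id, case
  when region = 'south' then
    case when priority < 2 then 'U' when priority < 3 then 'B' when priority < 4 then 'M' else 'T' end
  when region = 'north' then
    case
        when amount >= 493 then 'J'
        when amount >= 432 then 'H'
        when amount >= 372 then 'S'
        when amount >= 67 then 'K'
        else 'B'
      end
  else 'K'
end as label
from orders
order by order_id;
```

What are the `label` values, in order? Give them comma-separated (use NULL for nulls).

order_id=3: region='north' → inner[amount >= 67] → K
order_id=4: region='east' → outer ELSE → K
order_id=5: region='west' → outer ELSE → K
order_id=6: region='east' → outer ELSE → K
order_id=7: region='south' → inner[priority < 3] → B
order_id=8: region='south' → inner[ELSE] → T
order_id=9: region='east' → outer ELSE → K
order_id=10: region='west' → outer ELSE → K
order_id=11: region='north' → inner[amount >= 493] → J
order_id=12: region='east' → outer ELSE → K
order_id=13: region='north' → inner[amount >= 67] → K
order_id=14: region='north' → inner[amount >= 67] → K

K, K, K, K, B, T, K, K, J, K, K, K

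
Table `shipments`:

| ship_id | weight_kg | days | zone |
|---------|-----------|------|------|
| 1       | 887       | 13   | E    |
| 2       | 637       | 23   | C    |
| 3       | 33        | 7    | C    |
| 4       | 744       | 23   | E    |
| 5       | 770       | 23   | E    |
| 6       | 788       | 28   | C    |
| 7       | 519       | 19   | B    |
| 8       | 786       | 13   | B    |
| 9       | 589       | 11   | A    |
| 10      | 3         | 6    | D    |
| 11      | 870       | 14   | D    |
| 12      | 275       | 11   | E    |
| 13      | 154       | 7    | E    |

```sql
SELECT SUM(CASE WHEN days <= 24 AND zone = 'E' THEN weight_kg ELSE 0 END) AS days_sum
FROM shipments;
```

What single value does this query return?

2830

ship_id=1: ✓ → 887
ship_id=2: ✗
ship_id=3: ✗
ship_id=4: ✓ → 744
ship_id=5: ✓ → 770
ship_id=6: ✗
ship_id=7: ✗
ship_id=8: ✗
ship_id=9: ✗
ship_id=10: ✗
ship_id=11: ✗
ship_id=12: ✓ → 275
ship_id=13: ✓ → 154
days_sum = 887 + 744 + 770 + 275 + 154 = 2830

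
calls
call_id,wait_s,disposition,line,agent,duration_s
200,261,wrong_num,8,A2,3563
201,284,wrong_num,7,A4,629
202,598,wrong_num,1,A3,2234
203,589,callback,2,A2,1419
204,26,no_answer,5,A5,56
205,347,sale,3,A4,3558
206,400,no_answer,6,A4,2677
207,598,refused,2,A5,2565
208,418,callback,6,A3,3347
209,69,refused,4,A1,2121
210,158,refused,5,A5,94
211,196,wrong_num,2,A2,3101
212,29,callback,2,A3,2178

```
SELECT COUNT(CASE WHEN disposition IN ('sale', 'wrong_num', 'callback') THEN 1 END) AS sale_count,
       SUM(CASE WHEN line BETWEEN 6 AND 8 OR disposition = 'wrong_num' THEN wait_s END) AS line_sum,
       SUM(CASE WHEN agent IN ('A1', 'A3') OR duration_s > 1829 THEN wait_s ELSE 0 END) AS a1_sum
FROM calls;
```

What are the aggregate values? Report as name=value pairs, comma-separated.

[sale_count: disposition IN ('sale', 'wrong_num', 'callback')]
call_id=200: ✓ → 1
call_id=201: ✓ → 1
call_id=202: ✓ → 1
call_id=203: ✓ → 1
call_id=204: ✗
call_id=205: ✓ → 1
call_id=206: ✗
call_id=207: ✗
call_id=208: ✓ → 1
call_id=209: ✗
call_id=210: ✗
call_id=211: ✓ → 1
call_id=212: ✓ → 1
sale_count = COUNT(1, 1, 1, 1, 1, 1, 1, 1) = 8
—
[line_sum: line BETWEEN 6 AND 8 OR disposition = 'wrong_num']
call_id=200: ✓ → 261
call_id=201: ✓ → 284
call_id=202: ✓ → 598
call_id=203: ✗
call_id=204: ✗
call_id=205: ✗
call_id=206: ✓ → 400
call_id=207: ✗
call_id=208: ✓ → 418
call_id=209: ✗
call_id=210: ✗
call_id=211: ✓ → 196
call_id=212: ✗
line_sum = 261 + 284 + 598 + 400 + 418 + 196 = 2157
—
[a1_sum: agent IN ('A1', 'A3') OR duration_s > 1829]
call_id=200: ✓ → 261
call_id=201: ✗
call_id=202: ✓ → 598
call_id=203: ✗
call_id=204: ✗
call_id=205: ✓ → 347
call_id=206: ✓ → 400
call_id=207: ✓ → 598
call_id=208: ✓ → 418
call_id=209: ✓ → 69
call_id=210: ✗
call_id=211: ✓ → 196
call_id=212: ✓ → 29
a1_sum = 261 + 598 + 347 + 400 + 598 + 418 + 69 + 196 + 29 = 2916

sale_count=8, line_sum=2157, a1_sum=2916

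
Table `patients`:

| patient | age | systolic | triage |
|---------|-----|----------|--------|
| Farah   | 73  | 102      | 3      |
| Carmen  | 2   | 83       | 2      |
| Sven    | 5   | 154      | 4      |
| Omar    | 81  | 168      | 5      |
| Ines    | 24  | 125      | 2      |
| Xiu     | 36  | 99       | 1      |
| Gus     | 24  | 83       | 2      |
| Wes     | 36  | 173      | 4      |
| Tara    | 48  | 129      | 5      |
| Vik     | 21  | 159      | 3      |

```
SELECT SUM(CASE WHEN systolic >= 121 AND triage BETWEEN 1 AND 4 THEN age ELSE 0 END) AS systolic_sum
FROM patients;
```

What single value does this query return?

patient=Farah: ✗
patient=Carmen: ✗
patient=Sven: ✓ → 5
patient=Omar: ✗
patient=Ines: ✓ → 24
patient=Xiu: ✗
patient=Gus: ✗
patient=Wes: ✓ → 36
patient=Tara: ✗
patient=Vik: ✓ → 21
systolic_sum = 5 + 24 + 36 + 21 = 86

86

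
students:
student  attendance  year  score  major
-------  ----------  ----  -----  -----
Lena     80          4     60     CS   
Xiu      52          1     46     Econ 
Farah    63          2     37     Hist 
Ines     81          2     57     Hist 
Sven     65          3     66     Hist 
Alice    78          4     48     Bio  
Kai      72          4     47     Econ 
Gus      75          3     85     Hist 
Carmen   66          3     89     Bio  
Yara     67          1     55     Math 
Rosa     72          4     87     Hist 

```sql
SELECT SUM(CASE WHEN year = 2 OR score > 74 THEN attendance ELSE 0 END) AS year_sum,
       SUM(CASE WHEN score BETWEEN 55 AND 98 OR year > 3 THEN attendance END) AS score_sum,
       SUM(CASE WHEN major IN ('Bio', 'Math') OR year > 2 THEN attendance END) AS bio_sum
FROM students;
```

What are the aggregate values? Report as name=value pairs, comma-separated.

[year_sum: year = 2 OR score > 74]
student=Lena: ✗
student=Xiu: ✗
student=Farah: ✓ → 63
student=Ines: ✓ → 81
student=Sven: ✗
student=Alice: ✗
student=Kai: ✗
student=Gus: ✓ → 75
student=Carmen: ✓ → 66
student=Yara: ✗
student=Rosa: ✓ → 72
year_sum = 63 + 81 + 75 + 66 + 72 = 357
—
[score_sum: score BETWEEN 55 AND 98 OR year > 3]
student=Lena: ✓ → 80
student=Xiu: ✗
student=Farah: ✗
student=Ines: ✓ → 81
student=Sven: ✓ → 65
student=Alice: ✓ → 78
student=Kai: ✓ → 72
student=Gus: ✓ → 75
student=Carmen: ✓ → 66
student=Yara: ✓ → 67
student=Rosa: ✓ → 72
score_sum = 80 + 81 + 65 + 78 + 72 + 75 + 66 + 67 + 72 = 656
—
[bio_sum: major IN ('Bio', 'Math') OR year > 2]
student=Lena: ✓ → 80
student=Xiu: ✗
student=Farah: ✗
student=Ines: ✗
student=Sven: ✓ → 65
student=Alice: ✓ → 78
student=Kai: ✓ → 72
student=Gus: ✓ → 75
student=Carmen: ✓ → 66
student=Yara: ✓ → 67
student=Rosa: ✓ → 72
bio_sum = 80 + 65 + 78 + 72 + 75 + 66 + 67 + 72 = 575

year_sum=357, score_sum=656, bio_sum=575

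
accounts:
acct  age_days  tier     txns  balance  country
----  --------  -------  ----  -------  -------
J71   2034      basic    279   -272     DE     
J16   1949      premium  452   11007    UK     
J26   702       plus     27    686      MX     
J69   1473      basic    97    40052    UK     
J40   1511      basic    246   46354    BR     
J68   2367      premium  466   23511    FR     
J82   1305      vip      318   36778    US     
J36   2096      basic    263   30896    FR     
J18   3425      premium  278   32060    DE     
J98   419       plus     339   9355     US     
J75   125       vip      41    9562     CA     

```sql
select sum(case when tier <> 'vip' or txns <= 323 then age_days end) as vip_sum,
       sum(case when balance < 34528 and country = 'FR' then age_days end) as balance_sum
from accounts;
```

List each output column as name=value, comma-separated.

[vip_sum: tier <> 'vip' or txns <= 323]
acct=J71: ✓ → 2034
acct=J16: ✓ → 1949
acct=J26: ✓ → 702
acct=J69: ✓ → 1473
acct=J40: ✓ → 1511
acct=J68: ✓ → 2367
acct=J82: ✓ → 1305
acct=J36: ✓ → 2096
acct=J18: ✓ → 3425
acct=J98: ✓ → 419
acct=J75: ✓ → 125
vip_sum = 2034 + 1949 + 702 + 1473 + 1511 + 2367 + 1305 + 2096 + 3425 + 419 + 125 = 17406
—
[balance_sum: balance < 34528 and country = 'FR']
acct=J71: ✗
acct=J16: ✗
acct=J26: ✗
acct=J69: ✗
acct=J40: ✗
acct=J68: ✓ → 2367
acct=J82: ✗
acct=J36: ✓ → 2096
acct=J18: ✗
acct=J98: ✗
acct=J75: ✗
balance_sum = 2367 + 2096 = 4463

vip_sum=17406, balance_sum=4463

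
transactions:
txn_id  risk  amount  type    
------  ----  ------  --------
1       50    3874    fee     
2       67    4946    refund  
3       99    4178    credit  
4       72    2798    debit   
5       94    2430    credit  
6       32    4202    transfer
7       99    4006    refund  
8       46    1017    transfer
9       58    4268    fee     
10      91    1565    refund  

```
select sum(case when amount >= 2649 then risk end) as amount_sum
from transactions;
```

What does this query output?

txn_id=1: ✓ → 50
txn_id=2: ✓ → 67
txn_id=3: ✓ → 99
txn_id=4: ✓ → 72
txn_id=5: ✗
txn_id=6: ✓ → 32
txn_id=7: ✓ → 99
txn_id=8: ✗
txn_id=9: ✓ → 58
txn_id=10: ✗
amount_sum = 50 + 67 + 99 + 72 + 32 + 99 + 58 = 477

477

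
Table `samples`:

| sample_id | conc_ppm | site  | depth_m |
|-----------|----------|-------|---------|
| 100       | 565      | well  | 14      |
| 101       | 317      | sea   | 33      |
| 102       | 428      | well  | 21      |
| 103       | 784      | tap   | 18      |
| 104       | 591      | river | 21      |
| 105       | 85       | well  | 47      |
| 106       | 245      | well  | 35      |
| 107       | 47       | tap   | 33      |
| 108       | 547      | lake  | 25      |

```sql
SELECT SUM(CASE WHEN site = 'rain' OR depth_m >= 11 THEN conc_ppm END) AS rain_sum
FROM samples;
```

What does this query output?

sample_id=100: ✓ → 565
sample_id=101: ✓ → 317
sample_id=102: ✓ → 428
sample_id=103: ✓ → 784
sample_id=104: ✓ → 591
sample_id=105: ✓ → 85
sample_id=106: ✓ → 245
sample_id=107: ✓ → 47
sample_id=108: ✓ → 547
rain_sum = 565 + 317 + 428 + 784 + 591 + 85 + 245 + 47 + 547 = 3609

3609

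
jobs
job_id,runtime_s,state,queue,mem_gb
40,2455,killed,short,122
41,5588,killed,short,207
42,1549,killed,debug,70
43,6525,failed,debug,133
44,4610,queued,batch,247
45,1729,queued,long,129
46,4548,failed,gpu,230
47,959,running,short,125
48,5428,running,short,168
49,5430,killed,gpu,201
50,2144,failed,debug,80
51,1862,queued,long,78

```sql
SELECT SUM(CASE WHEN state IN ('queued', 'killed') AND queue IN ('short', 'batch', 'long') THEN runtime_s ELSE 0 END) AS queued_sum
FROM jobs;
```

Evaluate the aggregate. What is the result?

job_id=40: ✓ → 2455
job_id=41: ✓ → 5588
job_id=42: ✗
job_id=43: ✗
job_id=44: ✓ → 4610
job_id=45: ✓ → 1729
job_id=46: ✗
job_id=47: ✗
job_id=48: ✗
job_id=49: ✗
job_id=50: ✗
job_id=51: ✓ → 1862
queued_sum = 2455 + 5588 + 4610 + 1729 + 1862 = 16244

16244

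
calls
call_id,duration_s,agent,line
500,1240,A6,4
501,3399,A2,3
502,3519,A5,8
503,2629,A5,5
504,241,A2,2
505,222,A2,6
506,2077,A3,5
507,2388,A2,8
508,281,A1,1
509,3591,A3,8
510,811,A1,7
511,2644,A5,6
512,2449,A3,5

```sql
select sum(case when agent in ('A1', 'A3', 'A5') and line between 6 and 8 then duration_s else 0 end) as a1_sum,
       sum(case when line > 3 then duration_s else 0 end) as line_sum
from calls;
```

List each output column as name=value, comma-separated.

a1_sum=10565, line_sum=21570

[a1_sum: agent in ('A1', 'A3', 'A5') and line between 6 and 8]
call_id=500: ✗
call_id=501: ✗
call_id=502: ✓ → 3519
call_id=503: ✗
call_id=504: ✗
call_id=505: ✗
call_id=506: ✗
call_id=507: ✗
call_id=508: ✗
call_id=509: ✓ → 3591
call_id=510: ✓ → 811
call_id=511: ✓ → 2644
call_id=512: ✗
a1_sum = 3519 + 3591 + 811 + 2644 = 10565
—
[line_sum: line > 3]
call_id=500: ✓ → 1240
call_id=501: ✗
call_id=502: ✓ → 3519
call_id=503: ✓ → 2629
call_id=504: ✗
call_id=505: ✓ → 222
call_id=506: ✓ → 2077
call_id=507: ✓ → 2388
call_id=508: ✗
call_id=509: ✓ → 3591
call_id=510: ✓ → 811
call_id=511: ✓ → 2644
call_id=512: ✓ → 2449
line_sum = 1240 + 3519 + 2629 + 222 + 2077 + 2388 + 3591 + 811 + 2644 + 2449 = 21570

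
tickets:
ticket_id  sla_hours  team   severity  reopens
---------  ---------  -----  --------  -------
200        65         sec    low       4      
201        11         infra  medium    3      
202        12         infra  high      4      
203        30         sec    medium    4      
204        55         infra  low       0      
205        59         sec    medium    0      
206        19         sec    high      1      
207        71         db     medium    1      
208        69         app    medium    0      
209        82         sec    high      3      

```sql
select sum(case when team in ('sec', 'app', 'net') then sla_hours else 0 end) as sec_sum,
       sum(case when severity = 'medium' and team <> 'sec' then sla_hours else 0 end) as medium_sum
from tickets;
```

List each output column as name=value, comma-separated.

sec_sum=324, medium_sum=151

[sec_sum: team in ('sec', 'app', 'net')]
ticket_id=200: ✓ → 65
ticket_id=201: ✗
ticket_id=202: ✗
ticket_id=203: ✓ → 30
ticket_id=204: ✗
ticket_id=205: ✓ → 59
ticket_id=206: ✓ → 19
ticket_id=207: ✗
ticket_id=208: ✓ → 69
ticket_id=209: ✓ → 82
sec_sum = 65 + 30 + 59 + 19 + 69 + 82 = 324
—
[medium_sum: severity = 'medium' and team <> 'sec']
ticket_id=200: ✗
ticket_id=201: ✓ → 11
ticket_id=202: ✗
ticket_id=203: ✗
ticket_id=204: ✗
ticket_id=205: ✗
ticket_id=206: ✗
ticket_id=207: ✓ → 71
ticket_id=208: ✓ → 69
ticket_id=209: ✗
medium_sum = 11 + 71 + 69 = 151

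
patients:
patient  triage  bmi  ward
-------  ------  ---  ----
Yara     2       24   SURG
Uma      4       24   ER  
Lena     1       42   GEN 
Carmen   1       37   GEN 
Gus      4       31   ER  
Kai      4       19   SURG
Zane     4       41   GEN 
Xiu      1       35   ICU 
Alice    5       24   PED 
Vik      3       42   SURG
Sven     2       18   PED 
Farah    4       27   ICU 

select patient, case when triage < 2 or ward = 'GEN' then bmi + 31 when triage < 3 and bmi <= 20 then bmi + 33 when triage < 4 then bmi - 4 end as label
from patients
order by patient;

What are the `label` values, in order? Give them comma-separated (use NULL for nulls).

NULL, 68, NULL, NULL, NULL, 73, 51, NULL, 38, 66, 20, 72

patient=Alice: (no match → NULL) → NULL
patient=Carmen: triage < 2 or ward = 'GEN' → 68
patient=Farah: (no match → NULL) → NULL
patient=Gus: (no match → NULL) → NULL
patient=Kai: (no match → NULL) → NULL
patient=Lena: triage < 2 or ward = 'GEN' → 73
patient=Sven: triage < 3 and bmi <= 20 → 51
patient=Uma: (no match → NULL) → NULL
patient=Vik: triage < 4 → 38
patient=Xiu: triage < 2 or ward = 'GEN' → 66
patient=Yara: triage < 4 → 20
patient=Zane: triage < 2 or ward = 'GEN' → 72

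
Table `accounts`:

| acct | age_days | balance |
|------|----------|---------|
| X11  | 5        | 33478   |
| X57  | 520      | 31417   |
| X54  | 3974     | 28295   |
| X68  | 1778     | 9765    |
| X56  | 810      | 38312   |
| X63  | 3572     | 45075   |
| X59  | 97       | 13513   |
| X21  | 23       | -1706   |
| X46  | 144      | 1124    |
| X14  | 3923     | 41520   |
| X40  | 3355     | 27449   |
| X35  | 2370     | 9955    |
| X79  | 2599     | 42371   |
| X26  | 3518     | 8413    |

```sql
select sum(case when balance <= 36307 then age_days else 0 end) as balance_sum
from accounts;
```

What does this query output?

acct=X11: ✓ → 5
acct=X57: ✓ → 520
acct=X54: ✓ → 3974
acct=X68: ✓ → 1778
acct=X56: ✗
acct=X63: ✗
acct=X59: ✓ → 97
acct=X21: ✓ → 23
acct=X46: ✓ → 144
acct=X14: ✗
acct=X40: ✓ → 3355
acct=X35: ✓ → 2370
acct=X79: ✗
acct=X26: ✓ → 3518
balance_sum = 5 + 520 + 3974 + 1778 + 97 + 23 + 144 + 3355 + 2370 + 3518 = 15784

15784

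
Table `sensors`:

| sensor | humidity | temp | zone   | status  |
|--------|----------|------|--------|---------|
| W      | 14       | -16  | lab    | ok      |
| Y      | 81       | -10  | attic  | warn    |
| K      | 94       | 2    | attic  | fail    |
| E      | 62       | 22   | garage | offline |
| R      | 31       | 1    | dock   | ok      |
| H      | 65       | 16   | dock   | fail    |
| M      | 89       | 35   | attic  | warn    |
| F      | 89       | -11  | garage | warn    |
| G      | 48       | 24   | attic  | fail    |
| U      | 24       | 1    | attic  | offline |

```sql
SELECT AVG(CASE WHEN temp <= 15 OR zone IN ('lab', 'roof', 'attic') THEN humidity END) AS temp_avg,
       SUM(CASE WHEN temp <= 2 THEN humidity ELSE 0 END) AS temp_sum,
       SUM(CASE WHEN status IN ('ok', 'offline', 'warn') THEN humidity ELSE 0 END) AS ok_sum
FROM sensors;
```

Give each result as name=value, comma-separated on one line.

temp_avg=58.75, temp_sum=333, ok_sum=390

[temp_avg: temp <= 15 OR zone IN ('lab', 'roof', 'attic')]
sensor=W: ✓ → 14
sensor=Y: ✓ → 81
sensor=K: ✓ → 94
sensor=E: ✗
sensor=R: ✓ → 31
sensor=H: ✗
sensor=M: ✓ → 89
sensor=F: ✓ → 89
sensor=G: ✓ → 48
sensor=U: ✓ → 24
temp_avg = (14 + 81 + 94 + 31 + 89 + 89 + 48 + 24) / 8 = 58.75
—
[temp_sum: temp <= 2]
sensor=W: ✓ → 14
sensor=Y: ✓ → 81
sensor=K: ✓ → 94
sensor=E: ✗
sensor=R: ✓ → 31
sensor=H: ✗
sensor=M: ✗
sensor=F: ✓ → 89
sensor=G: ✗
sensor=U: ✓ → 24
temp_sum = 14 + 81 + 94 + 31 + 89 + 24 = 333
—
[ok_sum: status IN ('ok', 'offline', 'warn')]
sensor=W: ✓ → 14
sensor=Y: ✓ → 81
sensor=K: ✗
sensor=E: ✓ → 62
sensor=R: ✓ → 31
sensor=H: ✗
sensor=M: ✓ → 89
sensor=F: ✓ → 89
sensor=G: ✗
sensor=U: ✓ → 24
ok_sum = 14 + 81 + 62 + 31 + 89 + 89 + 24 = 390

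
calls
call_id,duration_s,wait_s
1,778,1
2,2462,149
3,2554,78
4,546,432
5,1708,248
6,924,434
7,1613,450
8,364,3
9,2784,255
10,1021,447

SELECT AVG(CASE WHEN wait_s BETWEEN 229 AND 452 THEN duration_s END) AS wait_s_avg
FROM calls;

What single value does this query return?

1432.6666666667

call_id=1: ✗
call_id=2: ✗
call_id=3: ✗
call_id=4: ✓ → 546
call_id=5: ✓ → 1708
call_id=6: ✓ → 924
call_id=7: ✓ → 1613
call_id=8: ✗
call_id=9: ✓ → 2784
call_id=10: ✓ → 1021
wait_s_avg = (546 + 1708 + 924 + 1613 + 2784 + 1021) / 6 = 1432.6666666667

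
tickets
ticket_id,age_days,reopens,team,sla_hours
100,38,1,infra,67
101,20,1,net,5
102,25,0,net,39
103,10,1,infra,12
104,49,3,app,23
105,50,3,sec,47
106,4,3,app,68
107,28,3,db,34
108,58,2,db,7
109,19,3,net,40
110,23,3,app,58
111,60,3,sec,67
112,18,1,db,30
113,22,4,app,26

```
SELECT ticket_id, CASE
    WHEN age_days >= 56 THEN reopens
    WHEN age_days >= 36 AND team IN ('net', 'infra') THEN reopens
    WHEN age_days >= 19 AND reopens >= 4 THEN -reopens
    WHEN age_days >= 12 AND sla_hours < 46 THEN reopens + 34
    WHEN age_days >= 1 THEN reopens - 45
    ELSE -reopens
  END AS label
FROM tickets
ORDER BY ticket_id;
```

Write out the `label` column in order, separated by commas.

1, 35, 34, -44, 37, -42, -42, 37, 2, 37, -42, 3, 35, -4

ticket_id=100: age_days >= 36 AND team IN ('net', 'infra') → 1
ticket_id=101: age_days >= 12 AND sla_hours < 46 → 35
ticket_id=102: age_days >= 12 AND sla_hours < 46 → 34
ticket_id=103: age_days >= 1 → -44
ticket_id=104: age_days >= 12 AND sla_hours < 46 → 37
ticket_id=105: age_days >= 1 → -42
ticket_id=106: age_days >= 1 → -42
ticket_id=107: age_days >= 12 AND sla_hours < 46 → 37
ticket_id=108: age_days >= 56 → 2
ticket_id=109: age_days >= 12 AND sla_hours < 46 → 37
ticket_id=110: age_days >= 1 → -42
ticket_id=111: age_days >= 56 → 3
ticket_id=112: age_days >= 12 AND sla_hours < 46 → 35
ticket_id=113: age_days >= 19 AND reopens >= 4 → -4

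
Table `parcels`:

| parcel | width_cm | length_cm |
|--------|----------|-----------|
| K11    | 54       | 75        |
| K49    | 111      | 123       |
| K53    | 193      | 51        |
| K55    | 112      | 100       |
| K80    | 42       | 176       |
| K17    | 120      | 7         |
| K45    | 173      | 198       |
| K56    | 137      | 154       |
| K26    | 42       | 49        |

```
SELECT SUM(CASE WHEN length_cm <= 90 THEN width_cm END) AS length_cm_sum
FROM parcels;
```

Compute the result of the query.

parcel=K11: ✓ → 54
parcel=K49: ✗
parcel=K53: ✓ → 193
parcel=K55: ✗
parcel=K80: ✗
parcel=K17: ✓ → 120
parcel=K45: ✗
parcel=K56: ✗
parcel=K26: ✓ → 42
length_cm_sum = 54 + 193 + 120 + 42 = 409

409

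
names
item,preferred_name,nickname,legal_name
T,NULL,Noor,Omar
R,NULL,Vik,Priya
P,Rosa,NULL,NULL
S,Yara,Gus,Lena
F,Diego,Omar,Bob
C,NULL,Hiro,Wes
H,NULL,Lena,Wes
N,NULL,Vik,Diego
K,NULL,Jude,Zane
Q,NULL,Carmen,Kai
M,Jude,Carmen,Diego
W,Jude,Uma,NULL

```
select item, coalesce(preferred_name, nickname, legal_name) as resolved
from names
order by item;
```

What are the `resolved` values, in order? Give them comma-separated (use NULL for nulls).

item=C: preferred_name=NULL, nickname=Hiro → Hiro
item=F: preferred_name=Diego → Diego
item=H: preferred_name=NULL, nickname=Lena → Lena
item=K: preferred_name=NULL, nickname=Jude → Jude
item=M: preferred_name=Jude → Jude
item=N: preferred_name=NULL, nickname=Vik → Vik
item=P: preferred_name=Rosa → Rosa
item=Q: preferred_name=NULL, nickname=Carmen → Carmen
item=R: preferred_name=NULL, nickname=Vik → Vik
item=S: preferred_name=Yara → Yara
item=T: preferred_name=NULL, nickname=Noor → Noor
item=W: preferred_name=Jude → Jude

Hiro, Diego, Lena, Jude, Jude, Vik, Rosa, Carmen, Vik, Yara, Noor, Jude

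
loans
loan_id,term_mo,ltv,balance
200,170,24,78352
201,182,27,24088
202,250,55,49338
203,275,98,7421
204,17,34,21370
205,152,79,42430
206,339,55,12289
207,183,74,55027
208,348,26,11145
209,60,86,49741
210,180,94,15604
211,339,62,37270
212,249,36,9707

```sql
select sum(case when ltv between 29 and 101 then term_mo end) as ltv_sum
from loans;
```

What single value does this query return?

loan_id=200: ✗
loan_id=201: ✗
loan_id=202: ✓ → 250
loan_id=203: ✓ → 275
loan_id=204: ✓ → 17
loan_id=205: ✓ → 152
loan_id=206: ✓ → 339
loan_id=207: ✓ → 183
loan_id=208: ✗
loan_id=209: ✓ → 60
loan_id=210: ✓ → 180
loan_id=211: ✓ → 339
loan_id=212: ✓ → 249
ltv_sum = 250 + 275 + 17 + 152 + 339 + 183 + 60 + 180 + 339 + 249 = 2044

2044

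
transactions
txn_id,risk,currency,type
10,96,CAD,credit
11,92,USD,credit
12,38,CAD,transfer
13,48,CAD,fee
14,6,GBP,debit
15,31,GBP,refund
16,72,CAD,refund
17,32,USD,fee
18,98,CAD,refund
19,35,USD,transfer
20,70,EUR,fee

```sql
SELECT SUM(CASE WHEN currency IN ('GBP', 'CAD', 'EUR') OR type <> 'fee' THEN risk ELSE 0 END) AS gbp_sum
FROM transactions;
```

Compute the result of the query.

586

txn_id=10: ✓ → 96
txn_id=11: ✓ → 92
txn_id=12: ✓ → 38
txn_id=13: ✓ → 48
txn_id=14: ✓ → 6
txn_id=15: ✓ → 31
txn_id=16: ✓ → 72
txn_id=17: ✗
txn_id=18: ✓ → 98
txn_id=19: ✓ → 35
txn_id=20: ✓ → 70
gbp_sum = 96 + 92 + 38 + 48 + 6 + 31 + 72 + 98 + 35 + 70 = 586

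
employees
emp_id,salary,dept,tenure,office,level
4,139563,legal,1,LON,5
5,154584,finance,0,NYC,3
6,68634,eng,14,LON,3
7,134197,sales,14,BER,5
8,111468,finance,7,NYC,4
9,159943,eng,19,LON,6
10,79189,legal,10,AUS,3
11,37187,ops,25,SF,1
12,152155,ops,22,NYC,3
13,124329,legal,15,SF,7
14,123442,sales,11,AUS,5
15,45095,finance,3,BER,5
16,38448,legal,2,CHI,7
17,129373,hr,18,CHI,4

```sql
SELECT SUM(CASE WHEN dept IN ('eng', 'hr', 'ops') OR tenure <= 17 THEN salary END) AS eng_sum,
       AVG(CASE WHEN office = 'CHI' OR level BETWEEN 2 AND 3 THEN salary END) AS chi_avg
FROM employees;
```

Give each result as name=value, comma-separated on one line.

[eng_sum: dept IN ('eng', 'hr', 'ops') OR tenure <= 17]
emp_id=4: ✓ → 139563
emp_id=5: ✓ → 154584
emp_id=6: ✓ → 68634
emp_id=7: ✓ → 134197
emp_id=8: ✓ → 111468
emp_id=9: ✓ → 159943
emp_id=10: ✓ → 79189
emp_id=11: ✓ → 37187
emp_id=12: ✓ → 152155
emp_id=13: ✓ → 124329
emp_id=14: ✓ → 123442
emp_id=15: ✓ → 45095
emp_id=16: ✓ → 38448
emp_id=17: ✓ → 129373
eng_sum = 139563 + 154584 + 68634 + 134197 + 111468 + 159943 + 79189 + 37187 + 152155 + 124329 + 123442 + 45095 + 38448 + 129373 = 1497607
—
[chi_avg: office = 'CHI' OR level BETWEEN 2 AND 3]
emp_id=4: ✗
emp_id=5: ✓ → 154584
emp_id=6: ✓ → 68634
emp_id=7: ✗
emp_id=8: ✗
emp_id=9: ✗
emp_id=10: ✓ → 79189
emp_id=11: ✗
emp_id=12: ✓ → 152155
emp_id=13: ✗
emp_id=14: ✗
emp_id=15: ✗
emp_id=16: ✓ → 38448
emp_id=17: ✓ → 129373
chi_avg = (154584 + 68634 + 79189 + 152155 + 38448 + 129373) / 6 = 103730.5

eng_sum=1497607, chi_avg=103730.5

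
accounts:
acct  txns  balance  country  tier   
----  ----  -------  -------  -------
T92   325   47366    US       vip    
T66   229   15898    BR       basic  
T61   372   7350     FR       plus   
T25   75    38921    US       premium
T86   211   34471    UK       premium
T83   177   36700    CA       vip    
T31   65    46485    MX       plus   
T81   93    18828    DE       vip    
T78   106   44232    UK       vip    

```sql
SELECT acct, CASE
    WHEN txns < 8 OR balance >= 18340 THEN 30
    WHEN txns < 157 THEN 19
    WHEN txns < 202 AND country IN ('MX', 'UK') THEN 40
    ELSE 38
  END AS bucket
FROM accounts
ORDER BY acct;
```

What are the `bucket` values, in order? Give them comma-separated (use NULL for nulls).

30, 30, 38, 38, 30, 30, 30, 30, 30

acct=T25: txns < 8 OR balance >= 18340 → 30
acct=T31: txns < 8 OR balance >= 18340 → 30
acct=T61: ELSE → 38
acct=T66: ELSE → 38
acct=T78: txns < 8 OR balance >= 18340 → 30
acct=T81: txns < 8 OR balance >= 18340 → 30
acct=T83: txns < 8 OR balance >= 18340 → 30
acct=T86: txns < 8 OR balance >= 18340 → 30
acct=T92: txns < 8 OR balance >= 18340 → 30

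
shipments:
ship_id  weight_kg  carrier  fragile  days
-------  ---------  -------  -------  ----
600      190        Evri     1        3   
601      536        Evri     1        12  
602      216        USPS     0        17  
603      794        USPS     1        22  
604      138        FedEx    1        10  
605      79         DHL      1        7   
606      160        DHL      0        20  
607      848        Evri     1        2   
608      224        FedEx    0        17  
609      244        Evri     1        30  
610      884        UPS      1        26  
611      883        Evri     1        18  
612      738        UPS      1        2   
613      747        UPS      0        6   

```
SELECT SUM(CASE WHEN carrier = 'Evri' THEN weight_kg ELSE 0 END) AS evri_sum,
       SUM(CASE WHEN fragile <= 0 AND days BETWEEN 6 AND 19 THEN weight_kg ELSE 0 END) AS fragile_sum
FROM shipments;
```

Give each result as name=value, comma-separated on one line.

evri_sum=2701, fragile_sum=1187

[evri_sum: carrier = 'Evri']
ship_id=600: ✓ → 190
ship_id=601: ✓ → 536
ship_id=602: ✗
ship_id=603: ✗
ship_id=604: ✗
ship_id=605: ✗
ship_id=606: ✗
ship_id=607: ✓ → 848
ship_id=608: ✗
ship_id=609: ✓ → 244
ship_id=610: ✗
ship_id=611: ✓ → 883
ship_id=612: ✗
ship_id=613: ✗
evri_sum = 190 + 536 + 848 + 244 + 883 = 2701
—
[fragile_sum: fragile <= 0 AND days BETWEEN 6 AND 19]
ship_id=600: ✗
ship_id=601: ✗
ship_id=602: ✓ → 216
ship_id=603: ✗
ship_id=604: ✗
ship_id=605: ✗
ship_id=606: ✗
ship_id=607: ✗
ship_id=608: ✓ → 224
ship_id=609: ✗
ship_id=610: ✗
ship_id=611: ✗
ship_id=612: ✗
ship_id=613: ✓ → 747
fragile_sum = 216 + 224 + 747 = 1187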